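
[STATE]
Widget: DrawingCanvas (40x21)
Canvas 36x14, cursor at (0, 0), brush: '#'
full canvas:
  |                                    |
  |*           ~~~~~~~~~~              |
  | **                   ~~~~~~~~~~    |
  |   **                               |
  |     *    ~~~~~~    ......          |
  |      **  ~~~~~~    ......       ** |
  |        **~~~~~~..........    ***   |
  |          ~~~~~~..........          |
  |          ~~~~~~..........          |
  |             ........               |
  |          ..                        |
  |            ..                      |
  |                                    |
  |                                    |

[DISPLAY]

+                                       
*           ~~~~~~~~~~                  
 **                   ~~~~~~~~~~        
   **                                   
     *    ~~~~~~    ......              
      **  ~~~~~~    ......       **     
        **~~~~~~..........    ***       
          ~~~~~~..........              
          ~~~~~~..........              
             ........                   
          ..                            
            ..                          
                                        
                                        
                                        
                                        
                                        
                                        
                                        
                                        
                                        


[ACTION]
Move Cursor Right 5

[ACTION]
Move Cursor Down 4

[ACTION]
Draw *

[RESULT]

                                        
*           ~~~~~~~~~~                  
 **                   ~~~~~~~~~~        
   **                                   
     *    ~~~~~~    ......              
      **  ~~~~~~    ......       **     
        **~~~~~~..........    ***       
          ~~~~~~..........              
          ~~~~~~..........              
             ........                   
          ..                            
            ..                          
                                        
                                        
                                        
                                        
                                        
                                        
                                        
                                        
                                        


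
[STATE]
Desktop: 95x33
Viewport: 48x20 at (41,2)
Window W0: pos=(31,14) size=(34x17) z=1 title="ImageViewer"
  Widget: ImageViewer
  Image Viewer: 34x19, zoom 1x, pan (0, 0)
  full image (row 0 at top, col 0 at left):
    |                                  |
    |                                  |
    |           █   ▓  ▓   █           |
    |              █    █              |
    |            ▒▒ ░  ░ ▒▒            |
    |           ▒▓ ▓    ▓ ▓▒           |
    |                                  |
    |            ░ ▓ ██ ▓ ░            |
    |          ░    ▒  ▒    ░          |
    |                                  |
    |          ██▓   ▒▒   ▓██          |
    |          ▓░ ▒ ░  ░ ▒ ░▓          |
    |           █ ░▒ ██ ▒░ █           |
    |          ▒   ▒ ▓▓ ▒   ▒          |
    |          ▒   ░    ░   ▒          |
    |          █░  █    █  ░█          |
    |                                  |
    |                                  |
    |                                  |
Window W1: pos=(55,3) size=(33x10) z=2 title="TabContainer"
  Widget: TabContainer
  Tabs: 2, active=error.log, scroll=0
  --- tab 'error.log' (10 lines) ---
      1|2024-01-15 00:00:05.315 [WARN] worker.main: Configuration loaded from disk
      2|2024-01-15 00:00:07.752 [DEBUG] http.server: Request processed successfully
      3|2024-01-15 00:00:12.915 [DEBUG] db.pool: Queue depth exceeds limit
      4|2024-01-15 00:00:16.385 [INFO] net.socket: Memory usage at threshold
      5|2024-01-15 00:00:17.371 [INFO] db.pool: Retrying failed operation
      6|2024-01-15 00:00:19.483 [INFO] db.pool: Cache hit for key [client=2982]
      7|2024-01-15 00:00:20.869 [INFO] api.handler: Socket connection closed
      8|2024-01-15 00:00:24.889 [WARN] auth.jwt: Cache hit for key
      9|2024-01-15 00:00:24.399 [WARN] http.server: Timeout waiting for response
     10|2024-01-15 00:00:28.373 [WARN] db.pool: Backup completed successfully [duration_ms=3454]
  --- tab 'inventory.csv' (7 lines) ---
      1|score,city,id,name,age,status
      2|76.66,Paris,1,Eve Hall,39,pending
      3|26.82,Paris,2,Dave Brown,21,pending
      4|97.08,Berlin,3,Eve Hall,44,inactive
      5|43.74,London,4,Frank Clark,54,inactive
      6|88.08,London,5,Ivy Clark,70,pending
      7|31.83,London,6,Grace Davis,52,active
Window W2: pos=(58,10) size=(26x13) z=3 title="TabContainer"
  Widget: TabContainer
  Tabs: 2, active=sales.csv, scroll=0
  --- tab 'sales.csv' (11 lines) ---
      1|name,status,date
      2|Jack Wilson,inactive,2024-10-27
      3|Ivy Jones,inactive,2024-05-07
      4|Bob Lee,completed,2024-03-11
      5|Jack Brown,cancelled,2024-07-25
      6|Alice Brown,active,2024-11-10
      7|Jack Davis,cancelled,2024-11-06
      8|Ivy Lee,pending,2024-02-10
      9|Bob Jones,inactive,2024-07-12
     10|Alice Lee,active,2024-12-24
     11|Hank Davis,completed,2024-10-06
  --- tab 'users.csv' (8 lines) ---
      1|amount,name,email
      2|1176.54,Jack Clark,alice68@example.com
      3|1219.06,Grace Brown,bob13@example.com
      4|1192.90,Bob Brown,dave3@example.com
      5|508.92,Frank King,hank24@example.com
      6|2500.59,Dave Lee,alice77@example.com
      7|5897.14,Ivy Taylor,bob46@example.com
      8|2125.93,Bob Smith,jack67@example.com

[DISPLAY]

                                                
              ┏━━━━━━━━━━━━━━━━━━━━━━━━━━━━━━━┓ 
              ┃ TabContainer                  ┃ 
              ┠───────────────────────────────┨ 
              ┃[error.log]│ inventory.csv     ┃ 
              ┃───────────────────────────────┃ 
              ┃2024-01-15 00:00:05.315 [WARN] ┃ 
              ┃2024-01-15 00:00:07.752 [DEBUG]┃ 
              ┃20┏━━━━━━━━━━━━━━━━━━━━━━━━┓UG]┃ 
              ┃20┃ TabContainer           ┃O] ┃ 
              ┗━━┠────────────────────────┨━━━┛ 
                 ┃[sales.csv]│ users.csv  ┃     
━━━━━━━━━━━━━━━━━┃────────────────────────┃     
wer              ┃name,status,date        ┃     
─────────────────┃Jack Wilson,inactive,202┃     
                 ┃Ivy Jones,inactive,2024-┃     
                 ┃Bob Lee,completed,2024-0┃     
  █   ▓  ▓   █   ┃Jack Brown,cancelled,202┃     
     █    █      ┃Alice Brown,active,2024-┃     
   ▒▒ ░  ░ ▒▒    ┃Jack Davis,cancelled,202┃     


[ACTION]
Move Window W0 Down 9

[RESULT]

                                                
              ┏━━━━━━━━━━━━━━━━━━━━━━━━━━━━━━━┓ 
              ┃ TabContainer                  ┃ 
              ┠───────────────────────────────┨ 
              ┃[error.log]│ inventory.csv     ┃ 
              ┃───────────────────────────────┃ 
              ┃2024-01-15 00:00:05.315 [WARN] ┃ 
              ┃2024-01-15 00:00:07.752 [DEBUG]┃ 
              ┃20┏━━━━━━━━━━━━━━━━━━━━━━━━┓UG]┃ 
              ┃20┃ TabContainer           ┃O] ┃ 
              ┗━━┠────────────────────────┨━━━┛ 
                 ┃[sales.csv]│ users.csv  ┃     
                 ┃────────────────────────┃     
                 ┃name,status,date        ┃     
━━━━━━━━━━━━━━━━━┃Jack Wilson,inactive,202┃     
wer              ┃Ivy Jones,inactive,2024-┃     
─────────────────┃Bob Lee,completed,2024-0┃     
                 ┃Jack Brown,cancelled,202┃     
                 ┃Alice Brown,active,2024-┃     
  █   ▓  ▓   █   ┃Jack Davis,cancelled,202┃     


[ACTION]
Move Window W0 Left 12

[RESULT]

                                                
              ┏━━━━━━━━━━━━━━━━━━━━━━━━━━━━━━━┓ 
              ┃ TabContainer                  ┃ 
              ┠───────────────────────────────┨ 
              ┃[error.log]│ inventory.csv     ┃ 
              ┃───────────────────────────────┃ 
              ┃2024-01-15 00:00:05.315 [WARN] ┃ 
              ┃2024-01-15 00:00:07.752 [DEBUG]┃ 
              ┃20┏━━━━━━━━━━━━━━━━━━━━━━━━┓UG]┃ 
              ┃20┃ TabContainer           ┃O] ┃ 
              ┗━━┠────────────────────────┨━━━┛ 
                 ┃[sales.csv]│ users.csv  ┃     
                 ┃────────────────────────┃     
                 ┃name,status,date        ┃     
━━━━━━━━━━━┓     ┃Jack Wilson,inactive,202┃     
           ┃     ┃Ivy Jones,inactive,2024-┃     
───────────┨     ┃Bob Lee,completed,2024-0┃     
           ┃     ┃Jack Brown,cancelled,202┃     
           ┃     ┃Alice Brown,active,2024-┃     
 █         ┃     ┃Jack Davis,cancelled,202┃     


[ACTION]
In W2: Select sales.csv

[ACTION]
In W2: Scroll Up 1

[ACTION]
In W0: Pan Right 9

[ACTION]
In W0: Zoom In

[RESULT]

                                                
              ┏━━━━━━━━━━━━━━━━━━━━━━━━━━━━━━━┓ 
              ┃ TabContainer                  ┃ 
              ┠───────────────────────────────┨ 
              ┃[error.log]│ inventory.csv     ┃ 
              ┃───────────────────────────────┃ 
              ┃2024-01-15 00:00:05.315 [WARN] ┃ 
              ┃2024-01-15 00:00:07.752 [DEBUG]┃ 
              ┃20┏━━━━━━━━━━━━━━━━━━━━━━━━┓UG]┃ 
              ┃20┃ TabContainer           ┃O] ┃ 
              ┗━━┠────────────────────────┨━━━┛ 
                 ┃[sales.csv]│ users.csv  ┃     
                 ┃────────────────────────┃     
                 ┃name,status,date        ┃     
━━━━━━━━━━━┓     ┃Jack Wilson,inactive,202┃     
           ┃     ┃Ivy Jones,inactive,2024-┃     
───────────┨     ┃Bob Lee,completed,2024-0┃     
           ┃     ┃Jack Brown,cancelled,202┃     
           ┃     ┃Alice Brown,active,2024-┃     
           ┃     ┃Jack Davis,cancelled,202┃     


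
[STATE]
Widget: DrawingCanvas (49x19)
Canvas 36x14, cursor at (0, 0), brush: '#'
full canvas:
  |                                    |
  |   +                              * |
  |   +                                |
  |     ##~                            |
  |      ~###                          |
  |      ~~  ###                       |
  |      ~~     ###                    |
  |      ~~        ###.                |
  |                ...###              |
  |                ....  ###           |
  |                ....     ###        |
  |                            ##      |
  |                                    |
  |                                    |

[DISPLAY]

+                                                
   +                              *              
   +                                             
     ##~                                         
      ~###                                       
      ~~  ###                                    
      ~~     ###                                 
      ~~        ###.                             
                ...###                           
                ....  ###                        
                ....     ###                     
                            ##                   
                                                 
                                                 
                                                 
                                                 
                                                 
                                                 
                                                 


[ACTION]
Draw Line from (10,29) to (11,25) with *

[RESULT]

+                                                
   +                              *              
   +                                             
     ##~                                         
      ~###                                       
      ~~  ###                                    
      ~~     ###                                 
      ~~        ###.                             
                ...###                           
                ....  ###                        
                ....     ##***                   
                         ** ##                   
                                                 
                                                 
                                                 
                                                 
                                                 
                                                 
                                                 


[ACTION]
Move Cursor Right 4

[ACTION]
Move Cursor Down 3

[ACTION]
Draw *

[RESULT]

                                                 
   +                              *              
   +                                             
    *##~                                         
      ~###                                       
      ~~  ###                                    
      ~~     ###                                 
      ~~        ###.                             
                ...###                           
                ....  ###                        
                ....     ##***                   
                         ** ##                   
                                                 
                                                 
                                                 
                                                 
                                                 
                                                 
                                                 


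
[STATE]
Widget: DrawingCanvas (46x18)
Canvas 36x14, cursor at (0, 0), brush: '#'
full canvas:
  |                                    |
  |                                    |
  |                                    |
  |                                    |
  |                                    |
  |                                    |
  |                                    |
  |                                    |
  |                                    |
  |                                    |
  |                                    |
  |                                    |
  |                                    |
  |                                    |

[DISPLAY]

+                                             
                                              
                                              
                                              
                                              
                                              
                                              
                                              
                                              
                                              
                                              
                                              
                                              
                                              
                                              
                                              
                                              
                                              


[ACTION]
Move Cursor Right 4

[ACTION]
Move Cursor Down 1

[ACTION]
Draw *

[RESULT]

                                              
    *                                         
                                              
                                              
                                              
                                              
                                              
                                              
                                              
                                              
                                              
                                              
                                              
                                              
                                              
                                              
                                              
                                              


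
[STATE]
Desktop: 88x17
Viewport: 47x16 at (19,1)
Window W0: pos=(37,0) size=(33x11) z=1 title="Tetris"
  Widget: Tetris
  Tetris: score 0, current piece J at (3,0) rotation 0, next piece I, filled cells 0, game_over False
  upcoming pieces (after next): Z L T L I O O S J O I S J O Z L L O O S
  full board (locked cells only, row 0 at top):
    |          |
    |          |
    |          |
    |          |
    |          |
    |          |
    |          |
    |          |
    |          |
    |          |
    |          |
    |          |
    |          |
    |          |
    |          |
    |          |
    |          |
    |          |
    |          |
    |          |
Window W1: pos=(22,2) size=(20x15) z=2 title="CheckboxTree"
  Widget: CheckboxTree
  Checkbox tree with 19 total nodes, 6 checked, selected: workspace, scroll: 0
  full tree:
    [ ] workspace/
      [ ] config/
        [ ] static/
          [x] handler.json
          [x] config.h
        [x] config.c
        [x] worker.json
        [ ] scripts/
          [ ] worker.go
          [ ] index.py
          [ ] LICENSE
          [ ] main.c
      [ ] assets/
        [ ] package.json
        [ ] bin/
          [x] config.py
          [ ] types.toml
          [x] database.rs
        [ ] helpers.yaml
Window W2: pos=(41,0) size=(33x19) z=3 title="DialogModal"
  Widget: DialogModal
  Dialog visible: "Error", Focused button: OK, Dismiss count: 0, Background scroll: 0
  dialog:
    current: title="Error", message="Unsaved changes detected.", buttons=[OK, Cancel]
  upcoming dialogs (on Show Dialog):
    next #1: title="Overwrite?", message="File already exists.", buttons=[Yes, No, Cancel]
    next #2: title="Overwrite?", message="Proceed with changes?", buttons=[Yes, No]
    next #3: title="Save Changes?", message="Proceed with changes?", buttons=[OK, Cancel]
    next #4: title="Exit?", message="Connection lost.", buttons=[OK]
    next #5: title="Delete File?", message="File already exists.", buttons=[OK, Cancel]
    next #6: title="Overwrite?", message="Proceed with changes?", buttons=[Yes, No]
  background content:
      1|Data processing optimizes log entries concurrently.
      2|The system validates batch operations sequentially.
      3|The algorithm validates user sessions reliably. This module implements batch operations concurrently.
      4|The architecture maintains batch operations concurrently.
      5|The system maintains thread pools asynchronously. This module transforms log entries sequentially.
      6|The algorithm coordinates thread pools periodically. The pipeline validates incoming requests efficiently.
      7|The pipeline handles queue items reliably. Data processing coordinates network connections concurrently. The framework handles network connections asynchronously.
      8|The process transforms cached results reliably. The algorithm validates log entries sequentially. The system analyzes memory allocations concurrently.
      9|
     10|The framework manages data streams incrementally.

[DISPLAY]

                  ┃ Te┃ DialogModal            
   ┏━━━━━━━━━━━━━━━━━━┠────────────────────────
   ┃ CheckboxTree     ┃Data processing optimize
   ┠──────────────────┃The system validates bat
   ┃>[-] workspace/   ┃The algorithm validates 
   ┃   [-] config/    ┃The architecture maintai
   ┃     [x] static/  ┃The system maintains thr
   ┃       [x] handler┃Th┌─────────────────────
   ┃       [x] config.┃Th│          Error      
   ┃     [x] config.c ┃Th│Unsaved changes detec
   ┃     [x] worker.js┃  │      [OK]  Cancel   
   ┃     [ ] scripts/ ┃Th└─────────────────────
   ┃       [ ] worker.┃                        
   ┃       [ ] index.p┃                        
   ┃       [ ] LICENSE┃                        
   ┗━━━━━━━━━━━━━━━━━━┃                        


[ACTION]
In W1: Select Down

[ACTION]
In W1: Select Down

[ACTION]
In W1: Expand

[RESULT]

                  ┃ Te┃ DialogModal            
   ┏━━━━━━━━━━━━━━━━━━┠────────────────────────
   ┃ CheckboxTree     ┃Data processing optimize
   ┠──────────────────┃The system validates bat
   ┃ [-] workspace/   ┃The algorithm validates 
   ┃   [-] config/    ┃The architecture maintai
   ┃>    [x] static/  ┃The system maintains thr
   ┃       [x] handler┃Th┌─────────────────────
   ┃       [x] config.┃Th│          Error      
   ┃     [x] config.c ┃Th│Unsaved changes detec
   ┃     [x] worker.js┃  │      [OK]  Cancel   
   ┃     [ ] scripts/ ┃Th└─────────────────────
   ┃       [ ] worker.┃                        
   ┃       [ ] index.p┃                        
   ┃       [ ] LICENSE┃                        
   ┗━━━━━━━━━━━━━━━━━━┃                        


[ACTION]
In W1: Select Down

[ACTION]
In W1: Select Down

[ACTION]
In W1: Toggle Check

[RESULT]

                  ┃ Te┃ DialogModal            
   ┏━━━━━━━━━━━━━━━━━━┠────────────────────────
   ┃ CheckboxTree     ┃Data processing optimize
   ┠──────────────────┃The system validates bat
   ┃ [-] workspace/   ┃The algorithm validates 
   ┃   [-] config/    ┃The architecture maintai
   ┃     [-] static/  ┃The system maintains thr
   ┃       [x] handler┃Th┌─────────────────────
   ┃>      [ ] config.┃Th│          Error      
   ┃     [x] config.c ┃Th│Unsaved changes detec
   ┃     [x] worker.js┃  │      [OK]  Cancel   
   ┃     [ ] scripts/ ┃Th└─────────────────────
   ┃       [ ] worker.┃                        
   ┃       [ ] index.p┃                        
   ┃       [ ] LICENSE┃                        
   ┗━━━━━━━━━━━━━━━━━━┃                        


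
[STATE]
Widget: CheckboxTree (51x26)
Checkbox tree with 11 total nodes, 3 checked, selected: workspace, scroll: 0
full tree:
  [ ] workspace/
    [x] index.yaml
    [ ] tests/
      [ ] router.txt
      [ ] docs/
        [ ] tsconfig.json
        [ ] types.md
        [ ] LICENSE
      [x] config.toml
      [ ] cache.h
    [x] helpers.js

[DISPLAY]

>[-] workspace/                                    
   [x] index.yaml                                  
   [-] tests/                                      
     [ ] router.txt                                
     [ ] docs/                                     
       [ ] tsconfig.json                           
       [ ] types.md                                
       [ ] LICENSE                                 
     [x] config.toml                               
     [ ] cache.h                                   
   [x] helpers.js                                  
                                                   
                                                   
                                                   
                                                   
                                                   
                                                   
                                                   
                                                   
                                                   
                                                   
                                                   
                                                   
                                                   
                                                   
                                                   


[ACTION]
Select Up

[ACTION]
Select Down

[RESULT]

 [-] workspace/                                    
>  [x] index.yaml                                  
   [-] tests/                                      
     [ ] router.txt                                
     [ ] docs/                                     
       [ ] tsconfig.json                           
       [ ] types.md                                
       [ ] LICENSE                                 
     [x] config.toml                               
     [ ] cache.h                                   
   [x] helpers.js                                  
                                                   
                                                   
                                                   
                                                   
                                                   
                                                   
                                                   
                                                   
                                                   
                                                   
                                                   
                                                   
                                                   
                                                   
                                                   


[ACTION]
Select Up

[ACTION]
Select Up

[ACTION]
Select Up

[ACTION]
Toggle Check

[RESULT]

>[x] workspace/                                    
   [x] index.yaml                                  
   [x] tests/                                      
     [x] router.txt                                
     [x] docs/                                     
       [x] tsconfig.json                           
       [x] types.md                                
       [x] LICENSE                                 
     [x] config.toml                               
     [x] cache.h                                   
   [x] helpers.js                                  
                                                   
                                                   
                                                   
                                                   
                                                   
                                                   
                                                   
                                                   
                                                   
                                                   
                                                   
                                                   
                                                   
                                                   
                                                   


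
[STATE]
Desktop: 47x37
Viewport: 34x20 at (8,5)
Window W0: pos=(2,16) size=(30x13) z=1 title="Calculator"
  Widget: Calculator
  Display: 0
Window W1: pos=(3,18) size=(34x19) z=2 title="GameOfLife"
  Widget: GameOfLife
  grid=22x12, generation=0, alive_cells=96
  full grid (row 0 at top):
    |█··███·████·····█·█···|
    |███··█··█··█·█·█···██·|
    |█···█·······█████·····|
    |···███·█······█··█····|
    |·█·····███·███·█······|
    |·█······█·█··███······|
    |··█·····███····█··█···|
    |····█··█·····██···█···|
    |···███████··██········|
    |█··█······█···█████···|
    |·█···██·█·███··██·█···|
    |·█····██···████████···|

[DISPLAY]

                                  
                                  
                                  
                                  
                                  
                                  
                                  
                                  
                                  
                                  
                                  
━━━━━━━━━━━━━━━━━━━━━━━┓          
ulator                 ┃          
━━━━━━━━━━━━━━━━━━━━━━━━━━━━┓     
eOfLife                     ┃     
────────────────────────────┨     
 0                          ┃     
██·████·····█·█···          ┃     
·█··█··█·█·█···██·          ┃     
█·······█████·····          ┃     


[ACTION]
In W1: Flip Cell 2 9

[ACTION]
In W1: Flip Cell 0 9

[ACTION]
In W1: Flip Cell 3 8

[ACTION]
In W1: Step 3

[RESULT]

                                  
                                  
                                  
                                  
                                  
                                  
                                  
                                  
                                  
                                  
                                  
━━━━━━━━━━━━━━━━━━━━━━━┓          
ulator                 ┃          
━━━━━━━━━━━━━━━━━━━━━━━━━━━━┓     
eOfLife                     ┃     
────────────────────────────┨     
 3                          ┃     
·····██···········          ┃     
········█·········          ┃     
····██··█·········          ┃     


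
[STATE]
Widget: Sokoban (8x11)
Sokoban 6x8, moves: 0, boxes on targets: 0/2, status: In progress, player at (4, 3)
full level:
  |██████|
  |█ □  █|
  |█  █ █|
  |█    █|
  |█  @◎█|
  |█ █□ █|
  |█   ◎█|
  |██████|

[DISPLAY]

██████  
█ □  █  
█  █ █  
█    █  
█  @◎█  
█ █□ █  
█   ◎█  
██████  
Moves: 0
        
        


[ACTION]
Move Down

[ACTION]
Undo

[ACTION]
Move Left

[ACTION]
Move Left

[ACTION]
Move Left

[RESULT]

██████  
█ □  █  
█  █ █  
█    █  
█@  ◎█  
█ █□ █  
█   ◎█  
██████  
Moves: 2
        
        


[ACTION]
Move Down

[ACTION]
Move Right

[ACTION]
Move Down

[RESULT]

██████  
█ □  █  
█  █ █  
█    █  
█   ◎█  
█ █□ █  
█@  ◎█  
██████  
Moves: 4
        
        


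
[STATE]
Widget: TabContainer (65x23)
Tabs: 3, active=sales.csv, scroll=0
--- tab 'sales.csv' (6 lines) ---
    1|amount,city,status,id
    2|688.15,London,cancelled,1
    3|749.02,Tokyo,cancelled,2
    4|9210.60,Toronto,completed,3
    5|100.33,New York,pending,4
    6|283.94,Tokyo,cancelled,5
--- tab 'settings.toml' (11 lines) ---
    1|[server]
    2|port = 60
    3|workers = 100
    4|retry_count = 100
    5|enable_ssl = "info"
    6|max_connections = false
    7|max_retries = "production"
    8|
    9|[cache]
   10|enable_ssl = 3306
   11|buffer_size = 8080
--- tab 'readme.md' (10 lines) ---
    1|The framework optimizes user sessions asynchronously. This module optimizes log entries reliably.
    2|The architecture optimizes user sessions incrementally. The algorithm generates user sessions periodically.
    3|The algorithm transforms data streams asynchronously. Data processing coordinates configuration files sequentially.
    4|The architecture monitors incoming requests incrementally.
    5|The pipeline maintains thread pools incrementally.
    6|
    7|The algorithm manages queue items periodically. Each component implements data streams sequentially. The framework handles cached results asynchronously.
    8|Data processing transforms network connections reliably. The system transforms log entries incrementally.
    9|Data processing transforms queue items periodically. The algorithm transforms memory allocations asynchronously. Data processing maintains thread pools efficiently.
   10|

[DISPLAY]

[sales.csv]│ settings.toml │ readme.md                           
─────────────────────────────────────────────────────────────────
amount,city,status,id                                            
688.15,London,cancelled,1                                        
749.02,Tokyo,cancelled,2                                         
9210.60,Toronto,completed,3                                      
100.33,New York,pending,4                                        
283.94,Tokyo,cancelled,5                                         
                                                                 
                                                                 
                                                                 
                                                                 
                                                                 
                                                                 
                                                                 
                                                                 
                                                                 
                                                                 
                                                                 
                                                                 
                                                                 
                                                                 
                                                                 


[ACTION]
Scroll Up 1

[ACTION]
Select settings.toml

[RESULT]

 sales.csv │[settings.toml]│ readme.md                           
─────────────────────────────────────────────────────────────────
[server]                                                         
port = 60                                                        
workers = 100                                                    
retry_count = 100                                                
enable_ssl = "info"                                              
max_connections = false                                          
max_retries = "production"                                       
                                                                 
[cache]                                                          
enable_ssl = 3306                                                
buffer_size = 8080                                               
                                                                 
                                                                 
                                                                 
                                                                 
                                                                 
                                                                 
                                                                 
                                                                 
                                                                 
                                                                 


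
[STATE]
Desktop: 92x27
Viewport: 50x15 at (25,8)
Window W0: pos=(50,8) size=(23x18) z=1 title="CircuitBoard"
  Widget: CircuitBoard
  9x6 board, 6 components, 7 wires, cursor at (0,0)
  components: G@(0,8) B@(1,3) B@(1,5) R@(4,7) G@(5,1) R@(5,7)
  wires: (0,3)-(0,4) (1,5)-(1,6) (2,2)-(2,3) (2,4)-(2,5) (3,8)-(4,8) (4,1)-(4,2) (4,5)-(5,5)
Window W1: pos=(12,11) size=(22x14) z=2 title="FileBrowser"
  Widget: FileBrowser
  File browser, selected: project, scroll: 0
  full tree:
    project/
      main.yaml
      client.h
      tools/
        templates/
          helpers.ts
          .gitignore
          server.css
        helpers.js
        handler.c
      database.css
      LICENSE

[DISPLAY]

                         ┏━━━━━━━━━━━━━━━━━━━━━┓  
                         ┃ CircuitBoard        ┃  
                         ┠─────────────────────┨  
━━━━━━━━┓                ┃   0 1 2 3 4 5 6 7 8 ┃  
        ┃                ┃0  [.]          · ─ ·┃  
────────┨                ┃                     ┃  
t/      ┃                ┃1               B    ┃  
l       ┃                ┃                     ┃  
        ┃                ┃2           · ─ ·   ·┃  
s/      ┃                ┃                     ┃  
.css    ┃                ┃3                    ┃  
        ┃                ┃                     ┃  
        ┃                ┃4       · ─ ·        ┃  
        ┃                ┃                     ┃  
        ┃                ┃5       G            ┃  


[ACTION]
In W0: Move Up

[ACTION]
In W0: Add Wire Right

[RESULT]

                         ┏━━━━━━━━━━━━━━━━━━━━━┓  
                         ┃ CircuitBoard        ┃  
                         ┠─────────────────────┨  
━━━━━━━━┓                ┃   0 1 2 3 4 5 6 7 8 ┃  
        ┃                ┃0  [.]─ ·       · ─ ·┃  
────────┨                ┃                     ┃  
t/      ┃                ┃1               B    ┃  
l       ┃                ┃                     ┃  
        ┃                ┃2           · ─ ·   ·┃  
s/      ┃                ┃                     ┃  
.css    ┃                ┃3                    ┃  
        ┃                ┃                     ┃  
        ┃                ┃4       · ─ ·        ┃  
        ┃                ┃                     ┃  
        ┃                ┃5       G            ┃  


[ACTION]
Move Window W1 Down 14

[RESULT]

                         ┏━━━━━━━━━━━━━━━━━━━━━┓  
                         ┃ CircuitBoard        ┃  
                         ┠─────────────────────┨  
                         ┃   0 1 2 3 4 5 6 7 8 ┃  
                         ┃0  [.]─ ·       · ─ ·┃  
━━━━━━━━┓                ┃                     ┃  
        ┃                ┃1               B    ┃  
────────┨                ┃                     ┃  
t/      ┃                ┃2           · ─ ·   ·┃  
l       ┃                ┃                     ┃  
        ┃                ┃3                    ┃  
s/      ┃                ┃                     ┃  
.css    ┃                ┃4       · ─ ·        ┃  
        ┃                ┃                     ┃  
        ┃                ┃5       G            ┃  


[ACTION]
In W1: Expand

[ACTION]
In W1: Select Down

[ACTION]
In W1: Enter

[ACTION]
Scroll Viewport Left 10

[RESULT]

                                   ┏━━━━━━━━━━━━━━
                                   ┃ CircuitBoard 
                                   ┠──────────────
                                   ┃   0 1 2 3 4 5
                                   ┃0  [.]─ ·     
━━━━━━━━━━━━━━━━━━┓                ┃              
ileBrowser        ┃                ┃1             
──────────────────┨                ┃              
[-] project/      ┃                ┃2           · 
> main.yaml       ┃                ┃              
  client.h        ┃                ┃3             
  [+] tools/      ┃                ┃              
  database.css    ┃                ┃4       · ─ · 
  LICENSE         ┃                ┃              
                  ┃                ┃5       G     
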